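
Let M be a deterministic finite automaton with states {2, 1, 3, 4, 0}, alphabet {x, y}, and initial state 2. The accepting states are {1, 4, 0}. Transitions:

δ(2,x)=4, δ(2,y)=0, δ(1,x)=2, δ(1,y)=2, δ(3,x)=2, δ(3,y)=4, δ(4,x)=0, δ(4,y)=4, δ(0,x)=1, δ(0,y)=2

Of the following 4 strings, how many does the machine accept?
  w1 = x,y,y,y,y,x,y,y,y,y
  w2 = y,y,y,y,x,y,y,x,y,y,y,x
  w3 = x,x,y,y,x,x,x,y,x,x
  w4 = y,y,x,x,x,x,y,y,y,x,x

3

w1: 2 → 4 → 4 → 4 → 4 → 4 → 0 → 2 → 0 → 2 → 0  → end 0, accepted
w2: 2 → 0 → 2 → 0 → 2 → 4 → 4 → 4 → 0 → 2 → 0 → 2 → 4  → end 4, accepted
w3: 2 → 4 → 0 → 2 → 0 → 1 → 2 → 4 → 4 → 0 → 1  → end 1, accepted
w4: 2 → 0 → 2 → 4 → 0 → 1 → 2 → 0 → 2 → 0 → 1 → 2  → end 2, rejected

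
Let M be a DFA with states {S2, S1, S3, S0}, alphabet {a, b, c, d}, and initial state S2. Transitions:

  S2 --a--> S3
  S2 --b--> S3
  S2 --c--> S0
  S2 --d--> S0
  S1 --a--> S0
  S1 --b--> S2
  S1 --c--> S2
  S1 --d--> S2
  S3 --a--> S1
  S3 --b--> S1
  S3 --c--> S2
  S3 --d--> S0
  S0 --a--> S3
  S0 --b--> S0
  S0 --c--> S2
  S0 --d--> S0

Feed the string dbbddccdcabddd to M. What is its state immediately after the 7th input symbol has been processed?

S0

S2 → S0 → S0 → S0 → S0 → S0 → S2 → S0
After 7 symbols: S0.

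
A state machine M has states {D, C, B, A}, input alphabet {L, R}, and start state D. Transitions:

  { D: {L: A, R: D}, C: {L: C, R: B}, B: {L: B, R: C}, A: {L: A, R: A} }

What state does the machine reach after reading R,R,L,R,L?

D → D → D → A → A → A

A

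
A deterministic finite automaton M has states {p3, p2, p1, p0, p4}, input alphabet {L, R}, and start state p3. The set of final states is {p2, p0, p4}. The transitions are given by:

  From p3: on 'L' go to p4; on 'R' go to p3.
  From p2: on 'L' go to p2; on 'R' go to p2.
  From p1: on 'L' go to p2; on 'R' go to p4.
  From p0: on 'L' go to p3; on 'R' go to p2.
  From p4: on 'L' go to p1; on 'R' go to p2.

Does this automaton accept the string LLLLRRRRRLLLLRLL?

Trace: p3 -L-> p4 -L-> p1 -L-> p2 -L-> p2 -R-> p2 -R-> p2 -R-> p2 -R-> p2 -R-> p2 -L-> p2 -L-> p2 -L-> p2 -L-> p2 -R-> p2 -L-> p2 -L-> p2
End state p2 is accepting.

Yes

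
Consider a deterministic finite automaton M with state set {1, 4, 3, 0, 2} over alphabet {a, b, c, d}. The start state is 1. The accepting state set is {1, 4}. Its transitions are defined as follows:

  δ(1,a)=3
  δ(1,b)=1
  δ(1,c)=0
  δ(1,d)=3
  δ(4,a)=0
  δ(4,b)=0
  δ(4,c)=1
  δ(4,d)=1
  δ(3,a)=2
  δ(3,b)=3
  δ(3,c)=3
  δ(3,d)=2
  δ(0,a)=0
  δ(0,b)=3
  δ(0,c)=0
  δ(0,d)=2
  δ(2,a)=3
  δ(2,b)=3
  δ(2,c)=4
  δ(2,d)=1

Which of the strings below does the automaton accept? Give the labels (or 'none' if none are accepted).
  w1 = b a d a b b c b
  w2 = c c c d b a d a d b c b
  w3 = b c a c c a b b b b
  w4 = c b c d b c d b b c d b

w1: 1 → 1 → 3 → 2 → 3 → 3 → 3 → 3 → 3  → end 3, rejected
w2: 1 → 0 → 0 → 0 → 2 → 3 → 2 → 1 → 3 → 2 → 3 → 3 → 3  → end 3, rejected
w3: 1 → 1 → 0 → 0 → 0 → 0 → 0 → 3 → 3 → 3 → 3  → end 3, rejected
w4: 1 → 0 → 3 → 3 → 2 → 3 → 3 → 2 → 3 → 3 → 3 → 2 → 3  → end 3, rejected

none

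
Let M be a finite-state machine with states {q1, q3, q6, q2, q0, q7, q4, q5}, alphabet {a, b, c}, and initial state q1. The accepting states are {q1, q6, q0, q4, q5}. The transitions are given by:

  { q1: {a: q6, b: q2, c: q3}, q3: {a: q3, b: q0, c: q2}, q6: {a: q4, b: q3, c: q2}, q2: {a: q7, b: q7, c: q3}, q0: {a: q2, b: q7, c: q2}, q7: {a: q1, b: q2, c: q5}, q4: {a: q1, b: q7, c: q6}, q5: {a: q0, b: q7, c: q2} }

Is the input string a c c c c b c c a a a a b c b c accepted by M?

Yes

q1 → q6 → q2 → q3 → q2 → q3 → q0 → q2 → q3 → q3 → q3 → q3 → q3 → q0 → q2 → q7 → q5
End state q5 is accepting.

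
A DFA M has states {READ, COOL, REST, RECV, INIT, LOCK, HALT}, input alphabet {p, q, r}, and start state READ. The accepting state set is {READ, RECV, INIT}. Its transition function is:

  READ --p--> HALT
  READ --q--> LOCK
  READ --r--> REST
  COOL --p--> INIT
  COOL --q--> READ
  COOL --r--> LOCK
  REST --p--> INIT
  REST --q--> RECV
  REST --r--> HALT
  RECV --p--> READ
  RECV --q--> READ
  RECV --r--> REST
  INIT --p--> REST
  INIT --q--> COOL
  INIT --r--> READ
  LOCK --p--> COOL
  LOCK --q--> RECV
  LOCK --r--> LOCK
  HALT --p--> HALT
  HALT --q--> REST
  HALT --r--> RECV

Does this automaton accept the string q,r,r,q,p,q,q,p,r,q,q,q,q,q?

start at READ
read 'q': READ → LOCK
read 'r': LOCK → LOCK
read 'r': LOCK → LOCK
read 'q': LOCK → RECV
read 'p': RECV → READ
read 'q': READ → LOCK
read 'q': LOCK → RECV
read 'p': RECV → READ
read 'r': READ → REST
read 'q': REST → RECV
read 'q': RECV → READ
read 'q': READ → LOCK
read 'q': LOCK → RECV
read 'q': RECV → READ
End state READ is accepting.

Yes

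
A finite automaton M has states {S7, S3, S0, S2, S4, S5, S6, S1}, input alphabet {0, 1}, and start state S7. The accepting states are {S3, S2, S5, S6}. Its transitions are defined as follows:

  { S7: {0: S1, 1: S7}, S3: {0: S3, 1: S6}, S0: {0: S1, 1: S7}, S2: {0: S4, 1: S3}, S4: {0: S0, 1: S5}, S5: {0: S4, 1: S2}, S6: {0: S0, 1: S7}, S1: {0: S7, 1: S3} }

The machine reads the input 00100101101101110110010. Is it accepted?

Yes

S7 → S1 → S7 → S7 → S1 → S7 → S7 → S1 → S3 → S6 → S0 → S7 → S7 → S1 → S3 → S6 → S7 → S1 → S3 → S6 → S0 → S1 → S3 → S3
End state S3 is accepting.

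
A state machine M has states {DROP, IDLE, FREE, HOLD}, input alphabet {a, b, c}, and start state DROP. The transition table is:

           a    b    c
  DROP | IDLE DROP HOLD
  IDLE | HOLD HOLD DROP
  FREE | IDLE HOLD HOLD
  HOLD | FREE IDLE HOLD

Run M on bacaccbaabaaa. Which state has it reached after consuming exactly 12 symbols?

Trace: DROP -b-> DROP -a-> IDLE -c-> DROP -a-> IDLE -c-> DROP -c-> HOLD -b-> IDLE -a-> HOLD -a-> FREE -b-> HOLD -a-> FREE -a-> IDLE
After 12 symbols: IDLE.

IDLE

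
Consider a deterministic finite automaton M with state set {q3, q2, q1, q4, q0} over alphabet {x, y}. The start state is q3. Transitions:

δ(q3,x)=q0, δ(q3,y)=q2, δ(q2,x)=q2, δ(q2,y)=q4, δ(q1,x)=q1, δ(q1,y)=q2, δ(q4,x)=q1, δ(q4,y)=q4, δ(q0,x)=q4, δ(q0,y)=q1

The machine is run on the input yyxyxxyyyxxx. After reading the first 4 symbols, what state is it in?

q3 → q2 → q4 → q1 → q2
After 4 symbols: q2.

q2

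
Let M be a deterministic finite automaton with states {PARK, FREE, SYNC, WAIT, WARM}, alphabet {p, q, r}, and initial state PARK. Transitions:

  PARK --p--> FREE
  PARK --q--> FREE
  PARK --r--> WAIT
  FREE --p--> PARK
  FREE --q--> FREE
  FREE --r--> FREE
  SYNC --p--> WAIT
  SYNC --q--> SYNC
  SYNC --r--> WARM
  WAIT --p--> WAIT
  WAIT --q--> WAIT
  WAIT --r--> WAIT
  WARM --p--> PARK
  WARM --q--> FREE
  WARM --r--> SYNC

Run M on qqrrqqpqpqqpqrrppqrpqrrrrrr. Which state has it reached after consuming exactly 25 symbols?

FREE

start at PARK
read 'q': PARK → FREE
read 'q': FREE → FREE
read 'r': FREE → FREE
read 'r': FREE → FREE
read 'q': FREE → FREE
read 'q': FREE → FREE
read 'p': FREE → PARK
read 'q': PARK → FREE
read 'p': FREE → PARK
read 'q': PARK → FREE
read 'q': FREE → FREE
read 'p': FREE → PARK
read 'q': PARK → FREE
read 'r': FREE → FREE
read 'r': FREE → FREE
read 'p': FREE → PARK
read 'p': PARK → FREE
read 'q': FREE → FREE
read 'r': FREE → FREE
read 'p': FREE → PARK
read 'q': PARK → FREE
read 'r': FREE → FREE
read 'r': FREE → FREE
read 'r': FREE → FREE
read 'r': FREE → FREE
After 25 symbols: FREE.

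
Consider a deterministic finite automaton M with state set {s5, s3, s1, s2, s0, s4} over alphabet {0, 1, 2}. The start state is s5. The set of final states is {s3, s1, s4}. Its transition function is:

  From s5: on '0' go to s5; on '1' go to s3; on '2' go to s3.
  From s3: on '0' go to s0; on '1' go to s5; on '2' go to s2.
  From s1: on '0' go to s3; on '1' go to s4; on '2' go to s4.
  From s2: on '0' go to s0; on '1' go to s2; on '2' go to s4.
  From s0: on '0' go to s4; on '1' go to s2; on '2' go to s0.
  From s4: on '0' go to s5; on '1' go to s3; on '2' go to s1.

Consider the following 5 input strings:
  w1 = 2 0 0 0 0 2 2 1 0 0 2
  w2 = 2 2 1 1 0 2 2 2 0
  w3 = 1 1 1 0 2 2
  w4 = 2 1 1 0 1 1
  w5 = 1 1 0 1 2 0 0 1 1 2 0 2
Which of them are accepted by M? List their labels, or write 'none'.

w1: Trace: s5 -2-> s3 -0-> s0 -0-> s4 -0-> s5 -0-> s5 -2-> s3 -2-> s2 -1-> s2 -0-> s0 -0-> s4 -2-> s1  → end s1, accepted
w2: Trace: s5 -2-> s3 -2-> s2 -1-> s2 -1-> s2 -0-> s0 -2-> s0 -2-> s0 -2-> s0 -0-> s4  → end s4, accepted
w3: Trace: s5 -1-> s3 -1-> s5 -1-> s3 -0-> s0 -2-> s0 -2-> s0  → end s0, rejected
w4: Trace: s5 -2-> s3 -1-> s5 -1-> s3 -0-> s0 -1-> s2 -1-> s2  → end s2, rejected
w5: Trace: s5 -1-> s3 -1-> s5 -0-> s5 -1-> s3 -2-> s2 -0-> s0 -0-> s4 -1-> s3 -1-> s5 -2-> s3 -0-> s0 -2-> s0  → end s0, rejected

w1, w2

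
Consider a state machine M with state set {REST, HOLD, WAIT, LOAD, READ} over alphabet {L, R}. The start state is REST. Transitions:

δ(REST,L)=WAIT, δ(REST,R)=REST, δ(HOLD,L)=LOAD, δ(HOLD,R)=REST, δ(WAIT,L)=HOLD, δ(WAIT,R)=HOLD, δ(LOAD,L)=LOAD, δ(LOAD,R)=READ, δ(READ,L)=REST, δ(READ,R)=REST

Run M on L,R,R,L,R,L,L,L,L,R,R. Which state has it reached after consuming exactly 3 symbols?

start at REST
read 'L': REST → WAIT
read 'R': WAIT → HOLD
read 'R': HOLD → REST
After 3 symbols: REST.

REST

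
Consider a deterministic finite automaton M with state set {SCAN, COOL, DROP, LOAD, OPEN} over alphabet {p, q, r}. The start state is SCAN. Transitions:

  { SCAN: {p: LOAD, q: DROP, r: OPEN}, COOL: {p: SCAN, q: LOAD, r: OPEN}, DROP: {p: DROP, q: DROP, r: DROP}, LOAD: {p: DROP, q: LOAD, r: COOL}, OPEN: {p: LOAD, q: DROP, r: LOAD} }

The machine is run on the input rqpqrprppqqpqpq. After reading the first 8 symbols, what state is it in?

SCAN → OPEN → DROP → DROP → DROP → DROP → DROP → DROP → DROP
After 8 symbols: DROP.

DROP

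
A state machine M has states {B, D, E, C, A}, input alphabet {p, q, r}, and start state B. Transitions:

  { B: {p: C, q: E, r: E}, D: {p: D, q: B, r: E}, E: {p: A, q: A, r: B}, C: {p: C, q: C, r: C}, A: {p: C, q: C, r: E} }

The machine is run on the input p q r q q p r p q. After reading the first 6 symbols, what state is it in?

C

start at B
read 'p': B → C
read 'q': C → C
read 'r': C → C
read 'q': C → C
read 'q': C → C
read 'p': C → C
After 6 symbols: C.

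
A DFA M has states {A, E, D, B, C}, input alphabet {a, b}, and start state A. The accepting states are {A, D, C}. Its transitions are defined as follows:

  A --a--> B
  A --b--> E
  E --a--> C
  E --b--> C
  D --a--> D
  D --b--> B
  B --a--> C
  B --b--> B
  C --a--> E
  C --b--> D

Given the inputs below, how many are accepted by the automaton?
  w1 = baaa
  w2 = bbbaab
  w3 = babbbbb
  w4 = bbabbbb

w1: A → E → C → E → C  → end C, accepted
w2: A → E → C → D → D → D → B  → end B, rejected
w3: A → E → C → D → B → B → B → B  → end B, rejected
w4: A → E → C → E → C → D → B → B  → end B, rejected

1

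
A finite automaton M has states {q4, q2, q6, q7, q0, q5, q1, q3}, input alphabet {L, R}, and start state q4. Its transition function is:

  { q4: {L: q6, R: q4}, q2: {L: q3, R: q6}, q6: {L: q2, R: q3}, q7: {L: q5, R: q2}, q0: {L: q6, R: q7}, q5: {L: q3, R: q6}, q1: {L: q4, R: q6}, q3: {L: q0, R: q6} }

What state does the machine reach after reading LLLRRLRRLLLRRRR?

q6

start at q4
read 'L': q4 → q6
read 'L': q6 → q2
read 'L': q2 → q3
read 'R': q3 → q6
read 'R': q6 → q3
read 'L': q3 → q0
read 'R': q0 → q7
read 'R': q7 → q2
read 'L': q2 → q3
read 'L': q3 → q0
read 'L': q0 → q6
read 'R': q6 → q3
read 'R': q3 → q6
read 'R': q6 → q3
read 'R': q3 → q6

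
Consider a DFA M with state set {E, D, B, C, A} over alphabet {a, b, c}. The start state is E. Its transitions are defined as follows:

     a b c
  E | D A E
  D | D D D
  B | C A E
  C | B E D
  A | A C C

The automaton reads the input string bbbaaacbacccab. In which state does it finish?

Trace: E -b-> A -b-> C -b-> E -a-> D -a-> D -a-> D -c-> D -b-> D -a-> D -c-> D -c-> D -c-> D -a-> D -b-> D

D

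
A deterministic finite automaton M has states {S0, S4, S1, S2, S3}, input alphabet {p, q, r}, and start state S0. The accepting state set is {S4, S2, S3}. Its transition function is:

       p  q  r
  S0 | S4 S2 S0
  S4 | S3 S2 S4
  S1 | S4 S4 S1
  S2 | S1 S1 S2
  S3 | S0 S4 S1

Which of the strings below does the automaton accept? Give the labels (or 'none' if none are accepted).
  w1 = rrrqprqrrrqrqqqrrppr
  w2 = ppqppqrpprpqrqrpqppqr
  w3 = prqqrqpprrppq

w1: S0 → S0 → S0 → S0 → S2 → S1 → S1 → S4 → S4 → S4 → S4 → S2 → S2 → S1 → S4 → S2 → S2 → S2 → S1 → S4 → S4  → end S4, accepted
w2: S0 → S4 → S3 → S4 → S3 → S0 → S2 → S2 → S1 → S4 → S4 → S3 → S4 → S4 → S2 → S2 → S1 → S4 → S3 → S0 → S2 → S2  → end S2, accepted
w3: S0 → S4 → S4 → S2 → S1 → S1 → S4 → S3 → S0 → S0 → S0 → S4 → S3 → S4  → end S4, accepted

w1, w2, w3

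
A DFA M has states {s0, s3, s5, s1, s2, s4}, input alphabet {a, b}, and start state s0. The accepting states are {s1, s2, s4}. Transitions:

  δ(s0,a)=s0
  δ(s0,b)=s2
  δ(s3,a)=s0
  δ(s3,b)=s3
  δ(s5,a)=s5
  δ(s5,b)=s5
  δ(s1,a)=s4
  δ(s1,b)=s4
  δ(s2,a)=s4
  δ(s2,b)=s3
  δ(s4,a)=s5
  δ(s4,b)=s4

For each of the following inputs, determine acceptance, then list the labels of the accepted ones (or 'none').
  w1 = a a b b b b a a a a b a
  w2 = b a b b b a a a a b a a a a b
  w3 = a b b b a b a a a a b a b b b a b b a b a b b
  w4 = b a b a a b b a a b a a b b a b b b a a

w1

w1: s0 → s0 → s0 → s2 → s3 → s3 → s3 → s0 → s0 → s0 → s0 → s2 → s4  → end s4, accepted
w2: s0 → s2 → s4 → s4 → s4 → s4 → s5 → s5 → s5 → s5 → s5 → s5 → s5 → s5 → s5 → s5  → end s5, rejected
w3: s0 → s0 → s2 → s3 → s3 → s0 → s2 → s4 → s5 → s5 → s5 → s5 → s5 → s5 → s5 → s5 → s5 → s5 → s5 → s5 → s5 → s5 → s5 → s5  → end s5, rejected
w4: s0 → s2 → s4 → s4 → s5 → s5 → s5 → s5 → s5 → s5 → s5 → s5 → s5 → s5 → s5 → s5 → s5 → s5 → s5 → s5 → s5  → end s5, rejected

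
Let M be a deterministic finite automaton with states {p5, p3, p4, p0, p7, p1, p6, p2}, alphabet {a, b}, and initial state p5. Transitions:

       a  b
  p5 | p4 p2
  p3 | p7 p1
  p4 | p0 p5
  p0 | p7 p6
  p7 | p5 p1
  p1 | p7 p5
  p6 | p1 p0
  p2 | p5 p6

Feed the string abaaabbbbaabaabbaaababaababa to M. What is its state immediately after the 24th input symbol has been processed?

p4

start at p5
read 'a': p5 → p4
read 'b': p4 → p5
read 'a': p5 → p4
read 'a': p4 → p0
read 'a': p0 → p7
read 'b': p7 → p1
read 'b': p1 → p5
read 'b': p5 → p2
read 'b': p2 → p6
read 'a': p6 → p1
read 'a': p1 → p7
read 'b': p7 → p1
read 'a': p1 → p7
read 'a': p7 → p5
read 'b': p5 → p2
read 'b': p2 → p6
read 'a': p6 → p1
read 'a': p1 → p7
read 'a': p7 → p5
read 'b': p5 → p2
read 'a': p2 → p5
read 'b': p5 → p2
read 'a': p2 → p5
read 'a': p5 → p4
After 24 symbols: p4.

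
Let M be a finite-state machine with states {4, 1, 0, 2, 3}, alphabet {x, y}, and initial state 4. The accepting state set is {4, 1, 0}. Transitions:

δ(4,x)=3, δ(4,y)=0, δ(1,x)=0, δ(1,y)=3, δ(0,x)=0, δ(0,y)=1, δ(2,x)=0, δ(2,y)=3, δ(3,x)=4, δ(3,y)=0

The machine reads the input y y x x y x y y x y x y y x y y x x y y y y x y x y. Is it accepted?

4 → 0 → 1 → 0 → 0 → 1 → 0 → 1 → 3 → 4 → 0 → 0 → 1 → 3 → 4 → 0 → 1 → 0 → 0 → 1 → 3 → 0 → 1 → 0 → 1 → 0 → 1
End state 1 is accepting.

Yes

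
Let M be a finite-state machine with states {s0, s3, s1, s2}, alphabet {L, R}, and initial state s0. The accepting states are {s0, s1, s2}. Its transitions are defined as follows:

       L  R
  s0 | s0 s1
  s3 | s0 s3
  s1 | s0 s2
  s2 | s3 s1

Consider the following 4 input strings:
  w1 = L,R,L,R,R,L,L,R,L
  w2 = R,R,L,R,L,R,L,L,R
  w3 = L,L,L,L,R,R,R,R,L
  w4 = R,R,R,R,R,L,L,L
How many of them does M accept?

3

w1: Trace: s0 -L-> s0 -R-> s1 -L-> s0 -R-> s1 -R-> s2 -L-> s3 -L-> s0 -R-> s1 -L-> s0  → end s0, accepted
w2: Trace: s0 -R-> s1 -R-> s2 -L-> s3 -R-> s3 -L-> s0 -R-> s1 -L-> s0 -L-> s0 -R-> s1  → end s1, accepted
w3: Trace: s0 -L-> s0 -L-> s0 -L-> s0 -L-> s0 -R-> s1 -R-> s2 -R-> s1 -R-> s2 -L-> s3  → end s3, rejected
w4: Trace: s0 -R-> s1 -R-> s2 -R-> s1 -R-> s2 -R-> s1 -L-> s0 -L-> s0 -L-> s0  → end s0, accepted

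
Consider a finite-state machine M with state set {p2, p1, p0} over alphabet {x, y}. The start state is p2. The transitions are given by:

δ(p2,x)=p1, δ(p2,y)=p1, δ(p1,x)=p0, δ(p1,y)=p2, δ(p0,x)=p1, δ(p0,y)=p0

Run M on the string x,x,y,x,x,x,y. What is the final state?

p2

p2 → p1 → p0 → p0 → p1 → p0 → p1 → p2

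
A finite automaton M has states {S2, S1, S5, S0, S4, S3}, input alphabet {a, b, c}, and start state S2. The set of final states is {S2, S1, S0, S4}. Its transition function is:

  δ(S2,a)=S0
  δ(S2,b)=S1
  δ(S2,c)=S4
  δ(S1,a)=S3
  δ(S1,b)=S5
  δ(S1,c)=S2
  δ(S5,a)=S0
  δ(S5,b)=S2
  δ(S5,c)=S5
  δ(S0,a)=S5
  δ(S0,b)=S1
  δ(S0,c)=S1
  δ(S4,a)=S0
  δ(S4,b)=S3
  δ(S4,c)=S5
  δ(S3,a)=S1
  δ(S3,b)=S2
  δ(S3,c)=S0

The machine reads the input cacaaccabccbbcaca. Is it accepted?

No

S2 → S4 → S0 → S1 → S3 → S1 → S2 → S4 → S0 → S1 → S2 → S4 → S3 → S2 → S4 → S0 → S1 → S3
End state S3 is not accepting.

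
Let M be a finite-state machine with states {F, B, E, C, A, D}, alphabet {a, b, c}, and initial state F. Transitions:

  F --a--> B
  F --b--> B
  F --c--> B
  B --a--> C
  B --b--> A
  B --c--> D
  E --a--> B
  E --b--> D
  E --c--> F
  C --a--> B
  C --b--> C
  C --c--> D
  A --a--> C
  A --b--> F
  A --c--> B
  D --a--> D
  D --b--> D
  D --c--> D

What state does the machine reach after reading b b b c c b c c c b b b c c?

Trace: F -b-> B -b-> A -b-> F -c-> B -c-> D -b-> D -c-> D -c-> D -c-> D -b-> D -b-> D -b-> D -c-> D -c-> D

D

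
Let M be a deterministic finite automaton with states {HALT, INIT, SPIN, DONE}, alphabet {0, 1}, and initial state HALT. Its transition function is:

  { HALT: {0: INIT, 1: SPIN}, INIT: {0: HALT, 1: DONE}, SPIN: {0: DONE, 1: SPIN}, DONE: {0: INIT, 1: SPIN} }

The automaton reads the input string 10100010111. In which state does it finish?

SPIN

start at HALT
read '1': HALT → SPIN
read '0': SPIN → DONE
read '1': DONE → SPIN
read '0': SPIN → DONE
read '0': DONE → INIT
read '0': INIT → HALT
read '1': HALT → SPIN
read '0': SPIN → DONE
read '1': DONE → SPIN
read '1': SPIN → SPIN
read '1': SPIN → SPIN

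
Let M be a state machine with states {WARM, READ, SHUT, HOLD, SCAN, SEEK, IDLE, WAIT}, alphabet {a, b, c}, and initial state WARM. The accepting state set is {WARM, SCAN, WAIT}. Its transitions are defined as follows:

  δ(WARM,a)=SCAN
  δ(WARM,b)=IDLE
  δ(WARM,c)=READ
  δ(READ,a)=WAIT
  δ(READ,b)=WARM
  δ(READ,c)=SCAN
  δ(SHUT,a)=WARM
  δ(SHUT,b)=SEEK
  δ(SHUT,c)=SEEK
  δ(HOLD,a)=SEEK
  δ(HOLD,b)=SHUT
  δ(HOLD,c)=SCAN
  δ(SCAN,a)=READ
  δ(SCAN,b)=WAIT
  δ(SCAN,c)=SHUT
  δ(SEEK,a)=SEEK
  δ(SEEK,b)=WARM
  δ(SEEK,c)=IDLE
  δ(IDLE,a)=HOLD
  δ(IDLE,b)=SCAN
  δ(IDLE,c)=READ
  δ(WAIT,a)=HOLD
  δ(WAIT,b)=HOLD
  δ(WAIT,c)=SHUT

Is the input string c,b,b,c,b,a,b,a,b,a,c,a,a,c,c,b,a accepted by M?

start at WARM
read 'c': WARM → READ
read 'b': READ → WARM
read 'b': WARM → IDLE
read 'c': IDLE → READ
read 'b': READ → WARM
read 'a': WARM → SCAN
read 'b': SCAN → WAIT
read 'a': WAIT → HOLD
read 'b': HOLD → SHUT
read 'a': SHUT → WARM
read 'c': WARM → READ
read 'a': READ → WAIT
read 'a': WAIT → HOLD
read 'c': HOLD → SCAN
read 'c': SCAN → SHUT
read 'b': SHUT → SEEK
read 'a': SEEK → SEEK
End state SEEK is not accepting.

No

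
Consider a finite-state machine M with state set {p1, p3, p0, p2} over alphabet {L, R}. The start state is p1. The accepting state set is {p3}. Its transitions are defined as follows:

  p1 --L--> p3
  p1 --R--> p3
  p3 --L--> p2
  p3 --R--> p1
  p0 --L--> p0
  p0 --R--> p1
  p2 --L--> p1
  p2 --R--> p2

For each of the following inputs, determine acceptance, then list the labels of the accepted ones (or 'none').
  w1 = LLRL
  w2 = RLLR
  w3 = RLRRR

w2

w1: p1 → p3 → p2 → p2 → p1  → end p1, rejected
w2: p1 → p3 → p2 → p1 → p3  → end p3, accepted
w3: p1 → p3 → p2 → p2 → p2 → p2  → end p2, rejected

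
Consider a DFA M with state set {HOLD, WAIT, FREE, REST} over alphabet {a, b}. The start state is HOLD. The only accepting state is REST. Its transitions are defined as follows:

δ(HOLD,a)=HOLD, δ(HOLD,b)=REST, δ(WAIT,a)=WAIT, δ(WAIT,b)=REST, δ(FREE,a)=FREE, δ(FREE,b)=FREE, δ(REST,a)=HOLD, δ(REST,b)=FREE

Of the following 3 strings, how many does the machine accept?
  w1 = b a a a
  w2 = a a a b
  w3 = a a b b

w1: Trace: HOLD -b-> REST -a-> HOLD -a-> HOLD -a-> HOLD  → end HOLD, rejected
w2: Trace: HOLD -a-> HOLD -a-> HOLD -a-> HOLD -b-> REST  → end REST, accepted
w3: Trace: HOLD -a-> HOLD -a-> HOLD -b-> REST -b-> FREE  → end FREE, rejected

1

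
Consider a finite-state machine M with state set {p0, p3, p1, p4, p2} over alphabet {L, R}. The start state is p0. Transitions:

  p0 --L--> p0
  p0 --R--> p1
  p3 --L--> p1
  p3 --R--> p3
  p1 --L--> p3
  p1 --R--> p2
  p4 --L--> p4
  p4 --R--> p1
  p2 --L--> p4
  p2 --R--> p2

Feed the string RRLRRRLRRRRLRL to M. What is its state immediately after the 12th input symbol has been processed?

p4

p0 → p1 → p2 → p4 → p1 → p2 → p2 → p4 → p1 → p2 → p2 → p2 → p4
After 12 symbols: p4.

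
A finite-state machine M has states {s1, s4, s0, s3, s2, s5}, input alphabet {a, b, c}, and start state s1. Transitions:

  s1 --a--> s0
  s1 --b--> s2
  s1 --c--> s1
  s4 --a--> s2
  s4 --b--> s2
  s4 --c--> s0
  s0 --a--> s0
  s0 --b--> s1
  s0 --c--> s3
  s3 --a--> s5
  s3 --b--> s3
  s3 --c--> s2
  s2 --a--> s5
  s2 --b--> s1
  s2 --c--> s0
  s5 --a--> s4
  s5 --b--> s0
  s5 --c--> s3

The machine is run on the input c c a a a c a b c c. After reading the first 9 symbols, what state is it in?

s1 → s1 → s1 → s0 → s0 → s0 → s3 → s5 → s0 → s3
After 9 symbols: s3.

s3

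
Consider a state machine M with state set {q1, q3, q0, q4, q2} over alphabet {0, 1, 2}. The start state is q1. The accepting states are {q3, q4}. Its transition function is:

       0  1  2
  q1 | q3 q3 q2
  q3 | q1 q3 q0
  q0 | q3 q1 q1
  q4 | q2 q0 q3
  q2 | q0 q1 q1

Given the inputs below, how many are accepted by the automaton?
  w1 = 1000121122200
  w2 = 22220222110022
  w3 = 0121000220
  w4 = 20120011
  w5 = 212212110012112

w1:
  start at q1
  read '1': q1 → q3
  read '0': q3 → q1
  read '0': q1 → q3
  read '0': q3 → q1
  read '1': q1 → q3
  read '2': q3 → q0
  read '1': q0 → q1
  read '1': q1 → q3
  read '2': q3 → q0
  read '2': q0 → q1
  read '2': q1 → q2
  read '0': q2 → q0
  read '0': q0 → q3
  end q3, accepted
w2:
  start at q1
  read '2': q1 → q2
  read '2': q2 → q1
  read '2': q1 → q2
  read '2': q2 → q1
  read '0': q1 → q3
  read '2': q3 → q0
  read '2': q0 → q1
  read '2': q1 → q2
  read '1': q2 → q1
  read '1': q1 → q3
  read '0': q3 → q1
  read '0': q1 → q3
  read '2': q3 → q0
  read '2': q0 → q1
  end q1, rejected
w3:
  start at q1
  read '0': q1 → q3
  read '1': q3 → q3
  read '2': q3 → q0
  read '1': q0 → q1
  read '0': q1 → q3
  read '0': q3 → q1
  read '0': q1 → q3
  read '2': q3 → q0
  read '2': q0 → q1
  read '0': q1 → q3
  end q3, accepted
w4:
  start at q1
  read '2': q1 → q2
  read '0': q2 → q0
  read '1': q0 → q1
  read '2': q1 → q2
  read '0': q2 → q0
  read '0': q0 → q3
  read '1': q3 → q3
  read '1': q3 → q3
  end q3, accepted
w5:
  start at q1
  read '2': q1 → q2
  read '1': q2 → q1
  read '2': q1 → q2
  read '2': q2 → q1
  read '1': q1 → q3
  read '2': q3 → q0
  read '1': q0 → q1
  read '1': q1 → q3
  read '0': q3 → q1
  read '0': q1 → q3
  read '1': q3 → q3
  read '2': q3 → q0
  read '1': q0 → q1
  read '1': q1 → q3
  read '2': q3 → q0
  end q0, rejected

3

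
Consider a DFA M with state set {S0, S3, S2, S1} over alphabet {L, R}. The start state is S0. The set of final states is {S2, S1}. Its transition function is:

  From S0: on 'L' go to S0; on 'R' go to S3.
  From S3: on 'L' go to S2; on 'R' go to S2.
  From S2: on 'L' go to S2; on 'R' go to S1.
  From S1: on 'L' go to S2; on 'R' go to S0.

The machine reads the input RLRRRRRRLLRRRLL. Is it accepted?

Yes

S0 → S3 → S2 → S1 → S0 → S3 → S2 → S1 → S0 → S0 → S0 → S3 → S2 → S1 → S2 → S2
End state S2 is accepting.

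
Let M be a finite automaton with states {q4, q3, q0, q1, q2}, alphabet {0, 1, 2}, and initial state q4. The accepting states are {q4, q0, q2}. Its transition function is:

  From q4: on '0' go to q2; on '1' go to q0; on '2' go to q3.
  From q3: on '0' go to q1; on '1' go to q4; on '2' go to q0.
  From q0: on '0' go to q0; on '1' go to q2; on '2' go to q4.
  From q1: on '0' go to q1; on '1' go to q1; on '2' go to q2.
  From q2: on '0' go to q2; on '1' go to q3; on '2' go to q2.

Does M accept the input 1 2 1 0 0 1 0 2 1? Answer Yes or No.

No

q4 → q0 → q4 → q0 → q0 → q0 → q2 → q2 → q2 → q3
End state q3 is not accepting.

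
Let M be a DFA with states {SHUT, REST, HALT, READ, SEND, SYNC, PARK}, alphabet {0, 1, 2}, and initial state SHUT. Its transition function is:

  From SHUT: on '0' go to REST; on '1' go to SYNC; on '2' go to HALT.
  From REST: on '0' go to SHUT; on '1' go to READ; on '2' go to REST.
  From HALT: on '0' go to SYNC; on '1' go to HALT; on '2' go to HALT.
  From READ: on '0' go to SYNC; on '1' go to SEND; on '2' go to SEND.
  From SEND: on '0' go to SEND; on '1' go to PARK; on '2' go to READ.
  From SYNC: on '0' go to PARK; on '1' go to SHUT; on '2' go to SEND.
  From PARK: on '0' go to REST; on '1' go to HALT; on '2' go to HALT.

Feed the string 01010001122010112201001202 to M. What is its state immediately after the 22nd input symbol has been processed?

SHUT

Trace: SHUT -0-> REST -1-> READ -0-> SYNC -1-> SHUT -0-> REST -0-> SHUT -0-> REST -1-> READ -1-> SEND -2-> READ -2-> SEND -0-> SEND -1-> PARK -0-> REST -1-> READ -1-> SEND -2-> READ -2-> SEND -0-> SEND -1-> PARK -0-> REST -0-> SHUT
After 22 symbols: SHUT.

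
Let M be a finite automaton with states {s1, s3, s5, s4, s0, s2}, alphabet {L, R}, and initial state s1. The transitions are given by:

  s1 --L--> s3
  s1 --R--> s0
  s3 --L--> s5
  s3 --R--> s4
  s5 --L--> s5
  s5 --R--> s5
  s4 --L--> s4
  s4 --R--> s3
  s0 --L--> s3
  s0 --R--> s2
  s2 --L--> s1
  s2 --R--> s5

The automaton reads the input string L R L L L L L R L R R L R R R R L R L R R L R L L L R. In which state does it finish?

s5

Trace: s1 -L-> s3 -R-> s4 -L-> s4 -L-> s4 -L-> s4 -L-> s4 -L-> s4 -R-> s3 -L-> s5 -R-> s5 -R-> s5 -L-> s5 -R-> s5 -R-> s5 -R-> s5 -R-> s5 -L-> s5 -R-> s5 -L-> s5 -R-> s5 -R-> s5 -L-> s5 -R-> s5 -L-> s5 -L-> s5 -L-> s5 -R-> s5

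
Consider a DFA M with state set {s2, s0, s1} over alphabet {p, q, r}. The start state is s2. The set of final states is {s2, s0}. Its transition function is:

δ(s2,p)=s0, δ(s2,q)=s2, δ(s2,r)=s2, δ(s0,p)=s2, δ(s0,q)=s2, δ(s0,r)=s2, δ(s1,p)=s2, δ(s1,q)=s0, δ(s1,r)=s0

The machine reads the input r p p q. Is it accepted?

start at s2
read 'r': s2 → s2
read 'p': s2 → s0
read 'p': s0 → s2
read 'q': s2 → s2
End state s2 is accepting.

Yes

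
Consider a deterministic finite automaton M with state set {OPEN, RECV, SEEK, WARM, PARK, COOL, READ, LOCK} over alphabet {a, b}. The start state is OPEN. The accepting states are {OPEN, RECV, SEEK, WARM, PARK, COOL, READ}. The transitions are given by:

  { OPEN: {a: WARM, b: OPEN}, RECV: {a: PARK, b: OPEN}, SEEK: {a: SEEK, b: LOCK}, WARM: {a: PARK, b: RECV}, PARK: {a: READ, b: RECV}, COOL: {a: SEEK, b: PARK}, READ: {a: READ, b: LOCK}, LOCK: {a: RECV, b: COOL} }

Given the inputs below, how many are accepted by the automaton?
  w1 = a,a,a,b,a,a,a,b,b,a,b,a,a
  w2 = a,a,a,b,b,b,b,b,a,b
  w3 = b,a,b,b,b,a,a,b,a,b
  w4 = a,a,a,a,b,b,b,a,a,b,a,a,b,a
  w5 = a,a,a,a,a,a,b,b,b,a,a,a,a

w1: OPEN → WARM → PARK → READ → LOCK → RECV → PARK → READ → LOCK → COOL → SEEK → LOCK → RECV → PARK  → end PARK, accepted
w2: OPEN → WARM → PARK → READ → LOCK → COOL → PARK → RECV → OPEN → WARM → RECV  → end RECV, accepted
w3: OPEN → OPEN → WARM → RECV → OPEN → OPEN → WARM → PARK → RECV → PARK → RECV  → end RECV, accepted
w4: OPEN → WARM → PARK → READ → READ → LOCK → COOL → PARK → READ → READ → LOCK → RECV → PARK → RECV → PARK  → end PARK, accepted
w5: OPEN → WARM → PARK → READ → READ → READ → READ → LOCK → COOL → PARK → READ → READ → READ → READ  → end READ, accepted

5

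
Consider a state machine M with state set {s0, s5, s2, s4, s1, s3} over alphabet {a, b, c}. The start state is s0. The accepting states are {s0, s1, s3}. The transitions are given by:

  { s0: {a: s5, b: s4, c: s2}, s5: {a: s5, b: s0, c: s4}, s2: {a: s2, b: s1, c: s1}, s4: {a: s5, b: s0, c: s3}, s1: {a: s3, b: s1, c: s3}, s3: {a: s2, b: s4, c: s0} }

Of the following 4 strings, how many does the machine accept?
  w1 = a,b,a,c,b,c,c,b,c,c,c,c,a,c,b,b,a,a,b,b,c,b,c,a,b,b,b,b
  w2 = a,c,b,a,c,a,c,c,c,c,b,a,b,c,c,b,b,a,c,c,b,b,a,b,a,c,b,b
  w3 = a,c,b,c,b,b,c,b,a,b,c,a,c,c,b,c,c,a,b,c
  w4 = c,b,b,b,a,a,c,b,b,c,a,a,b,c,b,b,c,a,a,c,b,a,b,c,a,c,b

2

w1: Trace: s0 -a-> s5 -b-> s0 -a-> s5 -c-> s4 -b-> s0 -c-> s2 -c-> s1 -b-> s1 -c-> s3 -c-> s0 -c-> s2 -c-> s1 -a-> s3 -c-> s0 -b-> s4 -b-> s0 -a-> s5 -a-> s5 -b-> s0 -b-> s4 -c-> s3 -b-> s4 -c-> s3 -a-> s2 -b-> s1 -b-> s1 -b-> s1 -b-> s1  → end s1, accepted
w2: Trace: s0 -a-> s5 -c-> s4 -b-> s0 -a-> s5 -c-> s4 -a-> s5 -c-> s4 -c-> s3 -c-> s0 -c-> s2 -b-> s1 -a-> s3 -b-> s4 -c-> s3 -c-> s0 -b-> s4 -b-> s0 -a-> s5 -c-> s4 -c-> s3 -b-> s4 -b-> s0 -a-> s5 -b-> s0 -a-> s5 -c-> s4 -b-> s0 -b-> s4  → end s4, rejected
w3: Trace: s0 -a-> s5 -c-> s4 -b-> s0 -c-> s2 -b-> s1 -b-> s1 -c-> s3 -b-> s4 -a-> s5 -b-> s0 -c-> s2 -a-> s2 -c-> s1 -c-> s3 -b-> s4 -c-> s3 -c-> s0 -a-> s5 -b-> s0 -c-> s2  → end s2, rejected
w4: Trace: s0 -c-> s2 -b-> s1 -b-> s1 -b-> s1 -a-> s3 -a-> s2 -c-> s1 -b-> s1 -b-> s1 -c-> s3 -a-> s2 -a-> s2 -b-> s1 -c-> s3 -b-> s4 -b-> s0 -c-> s2 -a-> s2 -a-> s2 -c-> s1 -b-> s1 -a-> s3 -b-> s4 -c-> s3 -a-> s2 -c-> s1 -b-> s1  → end s1, accepted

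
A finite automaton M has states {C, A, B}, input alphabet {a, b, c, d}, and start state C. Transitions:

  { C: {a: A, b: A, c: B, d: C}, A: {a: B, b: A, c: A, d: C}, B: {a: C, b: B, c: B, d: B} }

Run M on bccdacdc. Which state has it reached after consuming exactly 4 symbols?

C

Trace: C -b-> A -c-> A -c-> A -d-> C
After 4 symbols: C.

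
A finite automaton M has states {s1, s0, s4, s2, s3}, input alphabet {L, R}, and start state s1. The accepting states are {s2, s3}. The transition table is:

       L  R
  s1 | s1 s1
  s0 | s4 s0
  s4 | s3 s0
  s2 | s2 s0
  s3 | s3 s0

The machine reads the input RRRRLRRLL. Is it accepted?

s1 → s1 → s1 → s1 → s1 → s1 → s1 → s1 → s1 → s1
End state s1 is not accepting.

No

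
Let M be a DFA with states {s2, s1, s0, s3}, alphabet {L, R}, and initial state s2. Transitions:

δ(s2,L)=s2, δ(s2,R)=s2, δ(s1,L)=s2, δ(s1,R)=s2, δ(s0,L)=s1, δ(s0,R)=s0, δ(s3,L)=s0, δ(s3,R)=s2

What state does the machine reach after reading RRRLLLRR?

s2 → s2 → s2 → s2 → s2 → s2 → s2 → s2 → s2

s2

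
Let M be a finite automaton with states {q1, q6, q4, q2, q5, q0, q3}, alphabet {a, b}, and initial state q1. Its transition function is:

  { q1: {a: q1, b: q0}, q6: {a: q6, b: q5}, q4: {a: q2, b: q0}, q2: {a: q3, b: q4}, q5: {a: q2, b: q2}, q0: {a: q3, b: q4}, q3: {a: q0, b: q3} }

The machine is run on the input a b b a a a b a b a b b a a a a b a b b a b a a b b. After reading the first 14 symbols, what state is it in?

start at q1
read 'a': q1 → q1
read 'b': q1 → q0
read 'b': q0 → q4
read 'a': q4 → q2
read 'a': q2 → q3
read 'a': q3 → q0
read 'b': q0 → q4
read 'a': q4 → q2
read 'b': q2 → q4
read 'a': q4 → q2
read 'b': q2 → q4
read 'b': q4 → q0
read 'a': q0 → q3
read 'a': q3 → q0
After 14 symbols: q0.

q0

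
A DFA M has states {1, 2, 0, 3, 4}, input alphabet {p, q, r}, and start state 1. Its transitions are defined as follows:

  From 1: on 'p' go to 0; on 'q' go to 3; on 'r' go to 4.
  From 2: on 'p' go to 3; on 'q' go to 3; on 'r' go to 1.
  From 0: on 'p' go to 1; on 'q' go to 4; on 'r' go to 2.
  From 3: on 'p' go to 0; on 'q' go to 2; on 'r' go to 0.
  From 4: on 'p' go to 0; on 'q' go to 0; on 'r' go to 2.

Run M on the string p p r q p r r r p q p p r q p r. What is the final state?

4

Trace: 1 -p-> 0 -p-> 1 -r-> 4 -q-> 0 -p-> 1 -r-> 4 -r-> 2 -r-> 1 -p-> 0 -q-> 4 -p-> 0 -p-> 1 -r-> 4 -q-> 0 -p-> 1 -r-> 4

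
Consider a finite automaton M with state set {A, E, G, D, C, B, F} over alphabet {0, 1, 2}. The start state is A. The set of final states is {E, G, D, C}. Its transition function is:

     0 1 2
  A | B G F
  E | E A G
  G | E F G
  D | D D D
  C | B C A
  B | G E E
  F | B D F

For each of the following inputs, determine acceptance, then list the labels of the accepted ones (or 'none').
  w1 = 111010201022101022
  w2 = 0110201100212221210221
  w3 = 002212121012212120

w1, w2, w3

w1:
  start at A
  read '1': A → G
  read '1': G → F
  read '1': F → D
  read '0': D → D
  read '1': D → D
  read '0': D → D
  read '2': D → D
  read '0': D → D
  read '1': D → D
  read '0': D → D
  read '2': D → D
  read '2': D → D
  read '1': D → D
  read '0': D → D
  read '1': D → D
  read '0': D → D
  read '2': D → D
  read '2': D → D
  end D, accepted
w2:
  start at A
  read '0': A → B
  read '1': B → E
  read '1': E → A
  read '0': A → B
  read '2': B → E
  read '0': E → E
  read '1': E → A
  read '1': A → G
  read '0': G → E
  read '0': E → E
  read '2': E → G
  read '1': G → F
  read '2': F → F
  read '2': F → F
  read '2': F → F
  read '1': F → D
  read '2': D → D
  read '1': D → D
  read '0': D → D
  read '2': D → D
  read '2': D → D
  read '1': D → D
  end D, accepted
w3:
  start at A
  read '0': A → B
  read '0': B → G
  read '2': G → G
  read '2': G → G
  read '1': G → F
  read '2': F → F
  read '1': F → D
  read '2': D → D
  read '1': D → D
  read '0': D → D
  read '1': D → D
  read '2': D → D
  read '2': D → D
  read '1': D → D
  read '2': D → D
  read '1': D → D
  read '2': D → D
  read '0': D → D
  end D, accepted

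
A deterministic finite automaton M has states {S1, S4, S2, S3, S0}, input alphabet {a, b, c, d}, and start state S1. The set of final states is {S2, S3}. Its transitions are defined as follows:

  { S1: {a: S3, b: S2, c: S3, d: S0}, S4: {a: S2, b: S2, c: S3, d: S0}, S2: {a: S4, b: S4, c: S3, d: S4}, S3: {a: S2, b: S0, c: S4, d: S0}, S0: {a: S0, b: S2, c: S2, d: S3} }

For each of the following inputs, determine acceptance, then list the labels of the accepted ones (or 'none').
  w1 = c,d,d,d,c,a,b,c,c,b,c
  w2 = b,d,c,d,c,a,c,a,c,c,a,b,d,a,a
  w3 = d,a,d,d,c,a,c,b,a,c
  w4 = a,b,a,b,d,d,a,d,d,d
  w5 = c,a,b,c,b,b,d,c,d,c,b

w1, w3, w4

w1:
  start at S1
  read 'c': S1 → S3
  read 'd': S3 → S0
  read 'd': S0 → S3
  read 'd': S3 → S0
  read 'c': S0 → S2
  read 'a': S2 → S4
  read 'b': S4 → S2
  read 'c': S2 → S3
  read 'c': S3 → S4
  read 'b': S4 → S2
  read 'c': S2 → S3
  end S3, accepted
w2:
  start at S1
  read 'b': S1 → S2
  read 'd': S2 → S4
  read 'c': S4 → S3
  read 'd': S3 → S0
  read 'c': S0 → S2
  read 'a': S2 → S4
  read 'c': S4 → S3
  read 'a': S3 → S2
  read 'c': S2 → S3
  read 'c': S3 → S4
  read 'a': S4 → S2
  read 'b': S2 → S4
  read 'd': S4 → S0
  read 'a': S0 → S0
  read 'a': S0 → S0
  end S0, rejected
w3:
  start at S1
  read 'd': S1 → S0
  read 'a': S0 → S0
  read 'd': S0 → S3
  read 'd': S3 → S0
  read 'c': S0 → S2
  read 'a': S2 → S4
  read 'c': S4 → S3
  read 'b': S3 → S0
  read 'a': S0 → S0
  read 'c': S0 → S2
  end S2, accepted
w4:
  start at S1
  read 'a': S1 → S3
  read 'b': S3 → S0
  read 'a': S0 → S0
  read 'b': S0 → S2
  read 'd': S2 → S4
  read 'd': S4 → S0
  read 'a': S0 → S0
  read 'd': S0 → S3
  read 'd': S3 → S0
  read 'd': S0 → S3
  end S3, accepted
w5:
  start at S1
  read 'c': S1 → S3
  read 'a': S3 → S2
  read 'b': S2 → S4
  read 'c': S4 → S3
  read 'b': S3 → S0
  read 'b': S0 → S2
  read 'd': S2 → S4
  read 'c': S4 → S3
  read 'd': S3 → S0
  read 'c': S0 → S2
  read 'b': S2 → S4
  end S4, rejected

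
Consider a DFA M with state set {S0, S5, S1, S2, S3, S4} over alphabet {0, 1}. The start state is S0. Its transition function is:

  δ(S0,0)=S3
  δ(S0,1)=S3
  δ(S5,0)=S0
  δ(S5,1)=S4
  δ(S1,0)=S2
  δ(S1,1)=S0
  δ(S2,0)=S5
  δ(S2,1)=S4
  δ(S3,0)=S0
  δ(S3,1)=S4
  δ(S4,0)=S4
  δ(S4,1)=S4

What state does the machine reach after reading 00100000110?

S4

S0 → S3 → S0 → S3 → S0 → S3 → S0 → S3 → S0 → S3 → S4 → S4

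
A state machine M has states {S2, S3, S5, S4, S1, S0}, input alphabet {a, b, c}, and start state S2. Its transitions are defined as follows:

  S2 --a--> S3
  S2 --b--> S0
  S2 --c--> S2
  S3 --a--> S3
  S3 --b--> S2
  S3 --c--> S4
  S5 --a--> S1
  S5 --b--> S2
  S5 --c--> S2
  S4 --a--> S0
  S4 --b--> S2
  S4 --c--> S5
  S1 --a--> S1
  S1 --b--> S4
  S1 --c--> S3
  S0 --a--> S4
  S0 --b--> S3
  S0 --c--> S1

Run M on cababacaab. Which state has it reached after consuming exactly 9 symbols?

S4

S2 → S2 → S3 → S2 → S3 → S2 → S3 → S4 → S0 → S4
After 9 symbols: S4.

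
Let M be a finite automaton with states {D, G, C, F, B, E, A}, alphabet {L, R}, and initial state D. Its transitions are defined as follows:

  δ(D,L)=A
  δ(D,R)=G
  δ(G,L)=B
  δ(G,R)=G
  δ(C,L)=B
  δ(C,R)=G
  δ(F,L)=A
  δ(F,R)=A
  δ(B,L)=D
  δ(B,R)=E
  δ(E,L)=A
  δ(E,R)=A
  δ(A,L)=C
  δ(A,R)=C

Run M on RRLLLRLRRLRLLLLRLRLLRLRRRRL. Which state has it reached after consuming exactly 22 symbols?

Trace: D -R-> G -R-> G -L-> B -L-> D -L-> A -R-> C -L-> B -R-> E -R-> A -L-> C -R-> G -L-> B -L-> D -L-> A -L-> C -R-> G -L-> B -R-> E -L-> A -L-> C -R-> G -L-> B
After 22 symbols: B.

B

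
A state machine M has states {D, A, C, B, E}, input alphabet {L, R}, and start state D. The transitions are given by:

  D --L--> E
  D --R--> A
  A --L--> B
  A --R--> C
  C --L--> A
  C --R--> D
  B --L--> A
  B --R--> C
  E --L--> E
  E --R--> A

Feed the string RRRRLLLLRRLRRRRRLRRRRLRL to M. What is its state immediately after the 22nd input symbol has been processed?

start at D
read 'R': D → A
read 'R': A → C
read 'R': C → D
read 'R': D → A
read 'L': A → B
read 'L': B → A
read 'L': A → B
read 'L': B → A
read 'R': A → C
read 'R': C → D
read 'L': D → E
read 'R': E → A
read 'R': A → C
read 'R': C → D
read 'R': D → A
read 'R': A → C
read 'L': C → A
read 'R': A → C
read 'R': C → D
read 'R': D → A
read 'R': A → C
read 'L': C → A
After 22 symbols: A.

A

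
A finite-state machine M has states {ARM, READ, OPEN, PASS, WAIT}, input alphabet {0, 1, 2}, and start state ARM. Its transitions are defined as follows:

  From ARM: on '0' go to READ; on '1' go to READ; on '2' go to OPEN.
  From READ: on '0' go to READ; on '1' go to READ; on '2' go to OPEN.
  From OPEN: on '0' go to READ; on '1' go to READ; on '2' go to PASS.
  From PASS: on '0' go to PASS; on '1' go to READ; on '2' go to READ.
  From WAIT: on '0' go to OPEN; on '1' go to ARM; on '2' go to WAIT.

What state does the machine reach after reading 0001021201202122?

Trace: ARM -0-> READ -0-> READ -0-> READ -1-> READ -0-> READ -2-> OPEN -1-> READ -2-> OPEN -0-> READ -1-> READ -2-> OPEN -0-> READ -2-> OPEN -1-> READ -2-> OPEN -2-> PASS

PASS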